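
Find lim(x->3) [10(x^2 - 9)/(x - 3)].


Direct substitution gives 0/0, so we factor the numerator.
Factor: 10(x^2 - 9) = 10 * (x - 3)(x + 3)
Cancel the common factor (x - 3):
10(x^2 - 9)/(x - 3) = 10 * (x + 3)
Now substitute x = 3:
= 10 * (3 + 3) = 60

60


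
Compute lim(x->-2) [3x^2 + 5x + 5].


Since polynomials are continuous, we use direct substitution.
lim(x->-2) of 3x^2 + 5x + 5
= 3 * (-2)^2 + 5 * (-2) + 5
= 12 - 10 + 5
= 7

7


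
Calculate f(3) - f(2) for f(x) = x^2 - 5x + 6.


Net change = f(b) - f(a)
f(x) = x^2 - 5x + 6
Compute f(3):
f(3) = 1 * 3^2 - 5 * 3 + 6
= 9 - 15 + 6
= 0
Compute f(2):
f(2) = 1 * 2^2 - 5 * 2 + 6
= 4 - 10 + 6
= 0
Net change = 0 - 0 = 0

0


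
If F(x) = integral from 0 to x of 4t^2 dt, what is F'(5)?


By the Fundamental Theorem of Calculus (Part 1):
If F(x) = integral from 0 to x of f(t) dt, then F'(x) = f(x)
Here f(t) = 4t^2
So F'(x) = 4x^2
Evaluate at x = 5:
F'(5) = 4 * 5^2
= 4 * 25
= 100

100


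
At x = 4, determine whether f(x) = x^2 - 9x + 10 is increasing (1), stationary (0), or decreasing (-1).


Compute f'(x) to determine behavior:
f'(x) = 2x - 9
f'(4) = 2 * 4 - 9
= 8 - 9
= -1
Since f'(4) < 0, the function is decreasing (-1)

-1


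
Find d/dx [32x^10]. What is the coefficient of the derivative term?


We apply the power rule: d/dx [ax^n] = a*n * x^(n-1)
d/dx [32x^10]
= 32 * 10 * x^(10-1)
= 320x^9
The coefficient is 320

320


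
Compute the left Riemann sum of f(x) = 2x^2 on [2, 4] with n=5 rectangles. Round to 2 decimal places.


Left Riemann sum uses left endpoints of each subinterval.
Interval: [2, 4], n = 5
dx = (4 - 2) / 5 = 2/5
Left endpoints: [2, 12/5, 14/5, 16/5, 18/5]
f values: [8, 288/25, 392/25, 512/25, 648/25]
Sum = dx * (sum of f values)
= 2/5 * 408/5
= 816/25 = 32.64

32.64


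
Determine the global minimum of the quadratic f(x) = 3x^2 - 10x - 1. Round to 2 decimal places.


For a quadratic f(x) = ax^2 + bx + c with a > 0, the minimum is at the vertex.
Vertex x-coordinate: x = -b/(2a)
x = -(-10) / (2 * 3)
x = 10/6 = 5/3
Substitute back to find the minimum value:
f(5/3) = 3 * (5/3)^2 - 10 * (5/3) - 1
= 25/3 - 50/3 - 1
= -28/3 ≈ -9.33

-9.33


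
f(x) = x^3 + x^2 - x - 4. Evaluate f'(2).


Differentiate f(x) = x^3 + x^2 - x - 4 term by term:
f'(x) = 3x^2 + 2x - 1
Substitute x = 2:
f'(2) = 3 * 2^2 + 2 * 2 - 1
= 12 + 4 - 1
= 15

15


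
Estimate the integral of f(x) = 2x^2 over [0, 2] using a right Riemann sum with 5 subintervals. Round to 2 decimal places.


Right Riemann sum uses right endpoints of each subinterval.
Interval: [0, 2], n = 5
dx = (2 - 0) / 5 = 2/5
Right endpoints: [2/5, 4/5, 6/5, 8/5, 2]
f values: [8/25, 32/25, 72/25, 128/25, 8]
Sum = dx * (sum of f values)
= 2/5 * 88/5
= 176/25 = 7.04

7.04


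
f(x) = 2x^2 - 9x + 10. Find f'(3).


Differentiate term by term using power and sum rules:
f(x) = 2x^2 - 9x + 10
f'(x) = 4x - 9
Substitute x = 3:
f'(3) = 4 * 3 - 9
= 12 - 9
= 3

3


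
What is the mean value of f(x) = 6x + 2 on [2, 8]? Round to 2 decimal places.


Average value = 1/(b-a) * integral from a to b of f(x) dx
First compute the integral of 6x + 2:
F(x) = 3x^2 + 2x
F(8) = 3 * 64 + 2 * 8 = 208
F(2) = 3 * 4 + 2 * 2 = 16
Integral = 208 - 16 = 192
Average = 192 / (8 - 2) = 192 / 6
= 32 = 32.00

32.00


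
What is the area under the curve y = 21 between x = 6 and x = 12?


The area under a constant function y = 21 is a rectangle.
Width = 12 - 6 = 6
Height = 21
Area = width * height
= 6 * 21
= 126

126


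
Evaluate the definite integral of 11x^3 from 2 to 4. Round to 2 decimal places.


Find the antiderivative of 11x^3:
F(x) = 11/4 * x^4
Apply the Fundamental Theorem of Calculus:
F(4) - F(2)
= 11/4 * 4^4 - 11/4 * 2^4
= 11/4 * (256 - 16)
= 11/4 * 240
= 660 = 660.00

660.00


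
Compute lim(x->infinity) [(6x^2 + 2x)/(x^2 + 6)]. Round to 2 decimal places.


For limits at infinity with equal-degree polynomials,
we compare leading coefficients.
Numerator leading term: 6x^2
Denominator leading term: x^2
Divide both by x^2:
lim = (6 + 2/x) / (1 + 6/x^2)
As x -> infinity, the 1/x and 1/x^2 terms vanish:
= 6/1 = 6 = 6.00

6.00


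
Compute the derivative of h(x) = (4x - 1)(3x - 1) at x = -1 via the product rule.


Let u(x) = 4x - 1 and v(x) = 3x - 1
u'(x) = 4
v'(x) = 3
Product rule: h'(x) = u'(x)*v(x) + u(x)*v'(x)
= 4 * (3x - 1) + (4x - 1) * 3
At x = -1:
u(-1) = 4 * (-1) - 1 = -5
v(-1) = 3 * (-1) - 1 = -4
h'(-1) = 4 * (-4) + (-5) * 3
= -16 - 15
= -31

-31


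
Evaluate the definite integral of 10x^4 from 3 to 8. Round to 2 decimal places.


Find the antiderivative of 10x^4:
F(x) = 10/5 * x^5
Apply the Fundamental Theorem of Calculus:
F(8) - F(3)
= 10/5 * 8^5 - 10/5 * 3^5
= 10/5 * (32768 - 243)
= 10/5 * 32525
= 65050 = 65050.00

65050.00


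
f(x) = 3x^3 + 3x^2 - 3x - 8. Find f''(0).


First derivative:
f'(x) = 9x^2 + 6x - 3
Second derivative:
f''(x) = 18x + 6
Substitute x = 0:
f''(0) = 18 * 0 + 6
= 0 + 6
= 6

6


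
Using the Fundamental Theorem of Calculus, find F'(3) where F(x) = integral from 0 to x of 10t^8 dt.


By the Fundamental Theorem of Calculus (Part 1):
If F(x) = integral from 0 to x of f(t) dt, then F'(x) = f(x)
Here f(t) = 10t^8
So F'(x) = 10x^8
Evaluate at x = 3:
F'(3) = 10 * 3^8
= 10 * 6561
= 65610

65610


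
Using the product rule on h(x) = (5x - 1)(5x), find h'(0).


Let u(x) = 5x - 1 and v(x) = 5x
u'(x) = 5
v'(x) = 5
Product rule: h'(x) = u'(x)*v(x) + u(x)*v'(x)
= 5 * (5x) + (5x - 1) * 5
At x = 0:
u(0) = 5 * 0 - 1 = -1
v(0) = 5 * 0 + 0 = 0
h'(0) = 5 * 0 + (-1) * 5
= 0 - 5
= -5

-5


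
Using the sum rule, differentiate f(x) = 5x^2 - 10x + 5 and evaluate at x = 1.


Differentiate term by term using power and sum rules:
f(x) = 5x^2 - 10x + 5
f'(x) = 10x - 10
Substitute x = 1:
f'(1) = 10 * 1 - 10
= 10 - 10
= 0

0


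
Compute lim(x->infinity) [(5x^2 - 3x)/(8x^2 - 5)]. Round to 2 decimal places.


For limits at infinity with equal-degree polynomials,
we compare leading coefficients.
Numerator leading term: 5x^2
Denominator leading term: 8x^2
Divide both by x^2:
lim = (5 - 3/x) / (8 - 5/x^2)
As x -> infinity, the 1/x and 1/x^2 terms vanish:
= 5/8 ≈ 0.63

0.63


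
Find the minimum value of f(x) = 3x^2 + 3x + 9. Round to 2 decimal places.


For a quadratic f(x) = ax^2 + bx + c with a > 0, the minimum is at the vertex.
Vertex x-coordinate: x = -b/(2a)
x = -(3) / (2 * 3)
x = -3/6 = -1/2
Substitute back to find the minimum value:
f(-1/2) = 3 * (-1/2)^2 + 3 * (-1/2) + 9
= 3/4 - 3/2 + 9
= 33/4 = 8.25

8.25


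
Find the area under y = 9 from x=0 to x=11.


The area under a constant function y = 9 is a rectangle.
Width = 11 - 0 = 11
Height = 9
Area = width * height
= 11 * 9
= 99

99


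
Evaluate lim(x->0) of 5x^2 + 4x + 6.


Since polynomials are continuous, we use direct substitution.
lim(x->0) of 5x^2 + 4x + 6
= 5 * 0^2 + 4 * 0 + 6
= 0 + 0 + 6
= 6

6


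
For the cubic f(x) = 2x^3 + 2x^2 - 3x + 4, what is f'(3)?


Differentiate f(x) = 2x^3 + 2x^2 - 3x + 4 term by term:
f'(x) = 6x^2 + 4x - 3
Substitute x = 3:
f'(3) = 6 * 3^2 + 4 * 3 - 3
= 54 + 12 - 3
= 63

63


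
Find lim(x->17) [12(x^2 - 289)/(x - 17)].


Direct substitution gives 0/0, so we factor the numerator.
Factor: 12(x^2 - 289) = 12 * (x - 17)(x + 17)
Cancel the common factor (x - 17):
12(x^2 - 289)/(x - 17) = 12 * (x + 17)
Now substitute x = 17:
= 12 * (17 + 17) = 408

408


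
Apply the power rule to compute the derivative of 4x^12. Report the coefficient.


We apply the power rule: d/dx [ax^n] = a*n * x^(n-1)
d/dx [4x^12]
= 4 * 12 * x^(12-1)
= 48x^11
The coefficient is 48

48


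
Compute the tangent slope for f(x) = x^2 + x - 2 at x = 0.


The slope of the tangent line equals f'(x) at the point.
f(x) = x^2 + x - 2
f'(x) = 2x + 1
At x = 0:
f'(0) = 2 * 0 + 1
= 0 + 1
= 1

1


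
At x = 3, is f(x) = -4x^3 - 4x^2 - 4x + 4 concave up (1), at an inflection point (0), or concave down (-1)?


Concavity is determined by the sign of f''(x).
f(x) = -4x^3 - 4x^2 - 4x + 4
f'(x) = -12x^2 - 8x - 4
f''(x) = -24x - 8
f''(3) = -24 * 3 - 8
= -72 - 8
= -80
Since f''(3) < 0, the function is concave down (-1)

-1


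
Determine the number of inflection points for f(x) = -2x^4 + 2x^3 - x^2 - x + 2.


Inflection points occur where f''(x) = 0 and concavity changes.
f(x) = -2x^4 + 2x^3 - x^2 - x + 2
f'(x) = -8x^3 + 6x^2 - 2x - 1
f''(x) = -24x^2 + 12x - 2
This is a quadratic in x. Use the discriminant to count real roots.
Discriminant = (12)^2 - 4 * (-24) * (-2)
= 144 - 192
= -48
Since discriminant < 0, f''(x) = 0 has no real solutions.
Number of inflection points: 0

0


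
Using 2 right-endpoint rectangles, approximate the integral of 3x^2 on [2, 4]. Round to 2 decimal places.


Right Riemann sum uses right endpoints of each subinterval.
Interval: [2, 4], n = 2
dx = (4 - 2) / 2 = 1
Right endpoints: [3, 4]
f values: [27, 48]
Sum = dx * (sum of f values)
= 1 * 75
= 75 = 75.00

75.00


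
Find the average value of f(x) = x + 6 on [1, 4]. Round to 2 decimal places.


Average value = 1/(b-a) * integral from a to b of f(x) dx
First compute the integral of x + 6:
F(x) = (1/2)x^2 + 6x
F(4) = 1/2 * 16 + 6 * 4 = 32
F(1) = 1/2 * 1 + 6 * 1 = 13/2
Integral = 32 - 13/2 = 51/2
Average = (51/2) / (4 - 1) = (51/2) / 3
= 17/2 = 8.50

8.50


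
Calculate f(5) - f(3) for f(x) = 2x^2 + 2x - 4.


Net change = f(b) - f(a)
f(x) = 2x^2 + 2x - 4
Compute f(5):
f(5) = 2 * 5^2 + 2 * 5 - 4
= 50 + 10 - 4
= 56
Compute f(3):
f(3) = 2 * 3^2 + 2 * 3 - 4
= 18 + 6 - 4
= 20
Net change = 56 - 20 = 36

36


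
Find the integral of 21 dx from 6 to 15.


The integral of a constant k over [a, b] equals k * (b - a).
integral from 6 to 15 of 21 dx
= 21 * (15 - 6)
= 21 * 9
= 189

189


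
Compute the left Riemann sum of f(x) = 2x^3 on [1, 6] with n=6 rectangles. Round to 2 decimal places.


Left Riemann sum uses left endpoints of each subinterval.
Interval: [1, 6], n = 6
dx = (6 - 1) / 6 = 5/6
Left endpoints: [1, 11/6, 8/3, 7/2, 13/3, 31/6]
f values: [2, 1331/108, 1024/27, 343/4, 4394/27, 29791/108]
Sum = dx * (sum of f values)
= 5/6 * 6919/12
= 34595/72 ≈ 480.49

480.49


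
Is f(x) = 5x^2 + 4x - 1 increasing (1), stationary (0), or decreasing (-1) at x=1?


Compute f'(x) to determine behavior:
f'(x) = 10x + 4
f'(1) = 10 * 1 + 4
= 10 + 4
= 14
Since f'(1) > 0, the function is increasing (1)

1


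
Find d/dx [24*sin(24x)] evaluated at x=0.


Apply the chain rule to differentiate 24*sin(24x):
d/dx [24*sin(24x)]
= 24 * cos(24x) * d/dx(24x)
= 24 * 24 * cos(24x)
= 576 * cos(24x)
Evaluate at x = 0:
= 576 * cos(0)
= 576 * 1
= 576

576


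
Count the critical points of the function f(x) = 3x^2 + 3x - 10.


Find where f'(x) = 0:
f'(x) = 6x + 3
Set f'(x) = 0:
6x + 3 = 0
x = -3 / 6 = -1/2
This is a linear equation in x, so there is exactly one solution.
Number of critical points: 1

1


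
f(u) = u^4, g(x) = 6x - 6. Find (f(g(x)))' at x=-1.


Using the chain rule: (f(g(x)))' = f'(g(x)) * g'(x)
First, find g(-1):
g(-1) = 6 * (-1) - 6 = -12
Next, f'(u) = 4u^3
And g'(x) = 6
So f'(g(-1)) * g'(-1)
= 4 * (-12)^3 * 6
= 4 * (-1728) * 6
= -41472

-41472


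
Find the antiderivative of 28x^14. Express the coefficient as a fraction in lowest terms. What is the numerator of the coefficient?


Apply the power rule for integration:
integral of ax^n dx = a/(n+1) * x^(n+1) + C
integral of 28x^14 dx
= 28/15 * x^15 + C
The coefficient in lowest terms is 28/15, and its numerator is 28

28


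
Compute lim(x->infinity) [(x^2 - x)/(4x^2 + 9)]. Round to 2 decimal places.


For limits at infinity with equal-degree polynomials,
we compare leading coefficients.
Numerator leading term: x^2
Denominator leading term: 4x^2
Divide both by x^2:
lim = (1 - 1/x) / (4 + 9/x^2)
As x -> infinity, the 1/x and 1/x^2 terms vanish:
= 1/4 = 0.25

0.25


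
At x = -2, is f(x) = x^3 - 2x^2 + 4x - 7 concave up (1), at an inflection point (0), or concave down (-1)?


Concavity is determined by the sign of f''(x).
f(x) = x^3 - 2x^2 + 4x - 7
f'(x) = 3x^2 - 4x + 4
f''(x) = 6x - 4
f''(-2) = 6 * (-2) - 4
= -12 - 4
= -16
Since f''(-2) < 0, the function is concave down (-1)

-1


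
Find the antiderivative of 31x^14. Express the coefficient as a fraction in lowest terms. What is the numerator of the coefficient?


Apply the power rule for integration:
integral of ax^n dx = a/(n+1) * x^(n+1) + C
integral of 31x^14 dx
= 31/15 * x^15 + C
The coefficient in lowest terms is 31/15, and its numerator is 31

31


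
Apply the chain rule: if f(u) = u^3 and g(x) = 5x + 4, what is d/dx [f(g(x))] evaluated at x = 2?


Using the chain rule: (f(g(x)))' = f'(g(x)) * g'(x)
First, find g(2):
g(2) = 5 * 2 + 4 = 14
Next, f'(u) = 3u^2
And g'(x) = 5
So f'(g(2)) * g'(2)
= 3 * 14^2 * 5
= 3 * 196 * 5
= 2940

2940


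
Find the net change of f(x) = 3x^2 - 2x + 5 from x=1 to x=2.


Net change = f(b) - f(a)
f(x) = 3x^2 - 2x + 5
Compute f(2):
f(2) = 3 * 2^2 - 2 * 2 + 5
= 12 - 4 + 5
= 13
Compute f(1):
f(1) = 3 * 1^2 - 2 * 1 + 5
= 3 - 2 + 5
= 6
Net change = 13 - 6 = 7

7


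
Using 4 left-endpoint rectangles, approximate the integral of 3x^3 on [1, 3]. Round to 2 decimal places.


Left Riemann sum uses left endpoints of each subinterval.
Interval: [1, 3], n = 4
dx = (3 - 1) / 4 = 1/2
Left endpoints: [1, 3/2, 2, 5/2]
f values: [3, 81/8, 24, 375/8]
Sum = dx * (sum of f values)
= 1/2 * 84
= 42 = 42.00

42.00


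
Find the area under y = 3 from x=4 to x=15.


The area under a constant function y = 3 is a rectangle.
Width = 15 - 4 = 11
Height = 3
Area = width * height
= 11 * 3
= 33

33


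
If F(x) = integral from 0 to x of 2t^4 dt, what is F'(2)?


By the Fundamental Theorem of Calculus (Part 1):
If F(x) = integral from 0 to x of f(t) dt, then F'(x) = f(x)
Here f(t) = 2t^4
So F'(x) = 2x^4
Evaluate at x = 2:
F'(2) = 2 * 2^4
= 2 * 16
= 32

32


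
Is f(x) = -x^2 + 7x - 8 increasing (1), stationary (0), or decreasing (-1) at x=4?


Compute f'(x) to determine behavior:
f'(x) = -2x + 7
f'(4) = -2 * 4 + 7
= -8 + 7
= -1
Since f'(4) < 0, the function is decreasing (-1)

-1


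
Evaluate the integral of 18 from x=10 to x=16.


The integral of a constant k over [a, b] equals k * (b - a).
integral from 10 to 16 of 18 dx
= 18 * (16 - 10)
= 18 * 6
= 108

108


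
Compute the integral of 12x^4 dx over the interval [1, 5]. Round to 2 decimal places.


Find the antiderivative of 12x^4:
F(x) = 12/5 * x^5
Apply the Fundamental Theorem of Calculus:
F(5) - F(1)
= 12/5 * 5^5 - 12/5 * 1^5
= 12/5 * (3125 - 1)
= 12/5 * 3124
= 37488/5 = 7497.60

7497.60


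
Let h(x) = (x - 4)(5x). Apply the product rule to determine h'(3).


Let u(x) = x - 4 and v(x) = 5x
u'(x) = 1
v'(x) = 5
Product rule: h'(x) = u'(x)*v(x) + u(x)*v'(x)
= 1 * (5x) + (x - 4) * 5
At x = 3:
u(3) = 1 * 3 - 4 = -1
v(3) = 5 * 3 + 0 = 15
h'(3) = 1 * 15 + (-1) * 5
= 15 - 5
= 10

10


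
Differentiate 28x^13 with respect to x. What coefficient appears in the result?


We apply the power rule: d/dx [ax^n] = a*n * x^(n-1)
d/dx [28x^13]
= 28 * 13 * x^(13-1)
= 364x^12
The coefficient is 364

364


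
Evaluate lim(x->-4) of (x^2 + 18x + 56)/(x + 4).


Direct substitution gives 0/0, so we factor the numerator.
Factor: (x^2 + 18x + 56) = (x + 4)(x + 14)
Cancel the common factor (x + 4):
(x^2 + 18x + 56)/(x + 4) = (x + 14)
Now substitute x = -4:
= (-4) - (-14) = 10

10


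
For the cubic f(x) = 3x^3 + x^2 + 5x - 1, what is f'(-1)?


Differentiate f(x) = 3x^3 + x^2 + 5x - 1 term by term:
f'(x) = 9x^2 + 2x + 5
Substitute x = -1:
f'(-1) = 9 * (-1)^2 + 2 * (-1) + 5
= 9 - 2 + 5
= 12

12


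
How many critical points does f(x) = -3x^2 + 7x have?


Find where f'(x) = 0:
f'(x) = -6x + 7
Set f'(x) = 0:
-6x + 7 = 0
x = -7 / (-6) = 7/6
This is a linear equation in x, so there is exactly one solution.
Number of critical points: 1

1


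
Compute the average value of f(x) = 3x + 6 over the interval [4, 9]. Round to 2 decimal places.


Average value = 1/(b-a) * integral from a to b of f(x) dx
First compute the integral of 3x + 6:
F(x) = (3/2)x^2 + 6x
F(9) = 3/2 * 81 + 6 * 9 = 351/2
F(4) = 3/2 * 16 + 6 * 4 = 48
Integral = 351/2 - 48 = 255/2
Average = (255/2) / (9 - 4) = (255/2) / 5
= 51/2 = 25.50

25.50


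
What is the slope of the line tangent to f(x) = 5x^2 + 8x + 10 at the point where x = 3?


The slope of the tangent line equals f'(x) at the point.
f(x) = 5x^2 + 8x + 10
f'(x) = 10x + 8
At x = 3:
f'(3) = 10 * 3 + 8
= 30 + 8
= 38

38


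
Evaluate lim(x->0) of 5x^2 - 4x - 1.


Since polynomials are continuous, we use direct substitution.
lim(x->0) of 5x^2 - 4x - 1
= 5 * 0^2 - 4 * 0 - 1
= 0 + 0 - 1
= -1

-1


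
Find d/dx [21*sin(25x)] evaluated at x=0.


Apply the chain rule to differentiate 21*sin(25x):
d/dx [21*sin(25x)]
= 21 * cos(25x) * d/dx(25x)
= 21 * 25 * cos(25x)
= 525 * cos(25x)
Evaluate at x = 0:
= 525 * cos(0)
= 525 * 1
= 525

525


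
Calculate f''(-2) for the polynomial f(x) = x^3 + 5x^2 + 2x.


First derivative:
f'(x) = 3x^2 + 10x + 2
Second derivative:
f''(x) = 6x + 10
Substitute x = -2:
f''(-2) = 6 * (-2) + 10
= -12 + 10
= -2

-2


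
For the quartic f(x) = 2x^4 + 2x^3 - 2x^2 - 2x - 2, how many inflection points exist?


Inflection points occur where f''(x) = 0 and concavity changes.
f(x) = 2x^4 + 2x^3 - 2x^2 - 2x - 2
f'(x) = 8x^3 + 6x^2 - 4x - 2
f''(x) = 24x^2 + 12x - 4
This is a quadratic in x. Use the discriminant to count real roots.
Discriminant = (12)^2 - 4 * 24 * (-4)
= 144 - (-384)
= 528
Since discriminant > 0, f''(x) = 0 has 2 distinct real solutions.
A quadratic with two distinct real roots changes sign at each root, so concavity changes at both.
Number of inflection points: 2

2


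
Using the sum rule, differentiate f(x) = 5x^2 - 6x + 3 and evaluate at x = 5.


Differentiate term by term using power and sum rules:
f(x) = 5x^2 - 6x + 3
f'(x) = 10x - 6
Substitute x = 5:
f'(5) = 10 * 5 - 6
= 50 - 6
= 44

44


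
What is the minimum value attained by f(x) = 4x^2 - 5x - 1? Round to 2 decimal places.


For a quadratic f(x) = ax^2 + bx + c with a > 0, the minimum is at the vertex.
Vertex x-coordinate: x = -b/(2a)
x = -(-5) / (2 * 4)
x = 5/8
Substitute back to find the minimum value:
f(5/8) = 4 * (5/8)^2 - 5 * (5/8) - 1
= 25/16 - 25/8 - 1
= -41/16 ≈ -2.56

-2.56


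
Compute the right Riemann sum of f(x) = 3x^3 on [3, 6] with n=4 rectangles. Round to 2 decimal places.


Right Riemann sum uses right endpoints of each subinterval.
Interval: [3, 6], n = 4
dx = (6 - 3) / 4 = 3/4
Right endpoints: [15/4, 9/2, 21/4, 6]
f values: [10125/64, 2187/8, 27783/64, 648]
Sum = dx * (sum of f values)
= 3/4 * 24219/16
= 72657/64 ≈ 1135.27

1135.27


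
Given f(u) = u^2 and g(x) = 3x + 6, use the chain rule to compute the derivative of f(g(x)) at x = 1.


Using the chain rule: (f(g(x)))' = f'(g(x)) * g'(x)
First, find g(1):
g(1) = 3 * 1 + 6 = 9
Next, f'(u) = 2u
And g'(x) = 3
So f'(g(1)) * g'(1)
= 2 * 9 * 3
= 54

54


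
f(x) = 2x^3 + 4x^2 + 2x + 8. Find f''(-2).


First derivative:
f'(x) = 6x^2 + 8x + 2
Second derivative:
f''(x) = 12x + 8
Substitute x = -2:
f''(-2) = 12 * (-2) + 8
= -24 + 8
= -16

-16


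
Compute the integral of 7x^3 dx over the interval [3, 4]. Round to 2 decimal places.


Find the antiderivative of 7x^3:
F(x) = 7/4 * x^4
Apply the Fundamental Theorem of Calculus:
F(4) - F(3)
= 7/4 * 4^4 - 7/4 * 3^4
= 7/4 * (256 - 81)
= 7/4 * 175
= 1225/4 = 306.25

306.25


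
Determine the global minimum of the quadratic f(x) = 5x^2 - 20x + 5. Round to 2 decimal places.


For a quadratic f(x) = ax^2 + bx + c with a > 0, the minimum is at the vertex.
Vertex x-coordinate: x = -b/(2a)
x = -(-20) / (2 * 5)
x = 20/10 = 2
Substitute back to find the minimum value:
f(2) = 5 * 2^2 - 20 * 2 + 5
= 20 - 40 + 5
= -15 = -15.00

-15.00


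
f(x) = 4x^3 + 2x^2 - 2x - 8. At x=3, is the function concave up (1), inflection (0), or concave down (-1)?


Concavity is determined by the sign of f''(x).
f(x) = 4x^3 + 2x^2 - 2x - 8
f'(x) = 12x^2 + 4x - 2
f''(x) = 24x + 4
f''(3) = 24 * 3 + 4
= 72 + 4
= 76
Since f''(3) > 0, the function is concave up (1)

1


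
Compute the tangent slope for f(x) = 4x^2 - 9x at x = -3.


The slope of the tangent line equals f'(x) at the point.
f(x) = 4x^2 - 9x
f'(x) = 8x - 9
At x = -3:
f'(-3) = 8 * (-3) - 9
= -24 - 9
= -33

-33


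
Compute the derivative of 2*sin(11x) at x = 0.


Apply the chain rule to differentiate 2*sin(11x):
d/dx [2*sin(11x)]
= 2 * cos(11x) * d/dx(11x)
= 2 * 11 * cos(11x)
= 22 * cos(11x)
Evaluate at x = 0:
= 22 * cos(0)
= 22 * 1
= 22

22


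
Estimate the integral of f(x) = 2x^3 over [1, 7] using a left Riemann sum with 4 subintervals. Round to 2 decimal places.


Left Riemann sum uses left endpoints of each subinterval.
Interval: [1, 7], n = 4
dx = (7 - 1) / 4 = 3/2
Left endpoints: [1, 5/2, 4, 11/2]
f values: [2, 125/4, 128, 1331/4]
Sum = dx * (sum of f values)
= 3/2 * 494
= 741 = 741.00

741.00


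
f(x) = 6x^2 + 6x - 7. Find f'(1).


Differentiate term by term using power and sum rules:
f(x) = 6x^2 + 6x - 7
f'(x) = 12x + 6
Substitute x = 1:
f'(1) = 12 * 1 + 6
= 12 + 6
= 18

18


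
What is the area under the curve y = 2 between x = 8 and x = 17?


The area under a constant function y = 2 is a rectangle.
Width = 17 - 8 = 9
Height = 2
Area = width * height
= 9 * 2
= 18

18


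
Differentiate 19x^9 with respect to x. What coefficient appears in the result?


We apply the power rule: d/dx [ax^n] = a*n * x^(n-1)
d/dx [19x^9]
= 19 * 9 * x^(9-1)
= 171x^8
The coefficient is 171

171


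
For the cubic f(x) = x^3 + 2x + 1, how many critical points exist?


Find where f'(x) = 0:
f(x) = x^3 + 2x + 1
f'(x) = 3x^2 + 2
This is a quadratic in x. Use the discriminant to count real roots.
Discriminant = (0)^2 - 4 * 3 * 2
= 0 - 24
= -24
Since discriminant < 0, f'(x) = 0 has no real solutions.
Number of critical points: 0

0


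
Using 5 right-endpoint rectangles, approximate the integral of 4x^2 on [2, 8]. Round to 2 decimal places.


Right Riemann sum uses right endpoints of each subinterval.
Interval: [2, 8], n = 5
dx = (8 - 2) / 5 = 6/5
Right endpoints: [16/5, 22/5, 28/5, 34/5, 8]
f values: [1024/25, 1936/25, 3136/25, 4624/25, 256]
Sum = dx * (sum of f values)
= 6/5 * 3424/5
= 20544/25 = 821.76

821.76


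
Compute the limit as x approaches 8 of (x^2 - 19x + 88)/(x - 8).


Direct substitution gives 0/0, so we factor the numerator.
Factor: (x^2 - 19x + 88) = (x - 8)(x - 11)
Cancel the common factor (x - 8):
(x^2 - 19x + 88)/(x - 8) = (x - 11)
Now substitute x = 8:
= (8) - (11) = -3

-3


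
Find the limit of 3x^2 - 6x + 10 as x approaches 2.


Since polynomials are continuous, we use direct substitution.
lim(x->2) of 3x^2 - 6x + 10
= 3 * 2^2 - 6 * 2 + 10
= 12 - 12 + 10
= 10

10


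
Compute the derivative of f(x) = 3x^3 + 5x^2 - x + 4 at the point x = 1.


Differentiate f(x) = 3x^3 + 5x^2 - x + 4 term by term:
f'(x) = 9x^2 + 10x - 1
Substitute x = 1:
f'(1) = 9 * 1^2 + 10 * 1 - 1
= 9 + 10 - 1
= 18

18


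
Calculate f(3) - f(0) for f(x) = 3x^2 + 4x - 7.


Net change = f(b) - f(a)
f(x) = 3x^2 + 4x - 7
Compute f(3):
f(3) = 3 * 3^2 + 4 * 3 - 7
= 27 + 12 - 7
= 32
Compute f(0):
f(0) = 3 * 0^2 + 4 * 0 - 7
= 0 + 0 - 7
= -7
Net change = 32 - (-7) = 39

39


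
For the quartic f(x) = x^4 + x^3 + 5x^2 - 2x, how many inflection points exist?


Inflection points occur where f''(x) = 0 and concavity changes.
f(x) = x^4 + x^3 + 5x^2 - 2x
f'(x) = 4x^3 + 3x^2 + 10x - 2
f''(x) = 12x^2 + 6x + 10
This is a quadratic in x. Use the discriminant to count real roots.
Discriminant = (6)^2 - 4 * 12 * 10
= 36 - 480
= -444
Since discriminant < 0, f''(x) = 0 has no real solutions.
Number of inflection points: 0

0


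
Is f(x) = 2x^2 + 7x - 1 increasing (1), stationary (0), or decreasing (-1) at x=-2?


Compute f'(x) to determine behavior:
f'(x) = 4x + 7
f'(-2) = 4 * (-2) + 7
= -8 + 7
= -1
Since f'(-2) < 0, the function is decreasing (-1)

-1


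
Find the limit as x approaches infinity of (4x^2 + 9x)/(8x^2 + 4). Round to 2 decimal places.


For limits at infinity with equal-degree polynomials,
we compare leading coefficients.
Numerator leading term: 4x^2
Denominator leading term: 8x^2
Divide both by x^2:
lim = (4 + 9/x) / (8 + 4/x^2)
As x -> infinity, the 1/x and 1/x^2 terms vanish:
= 4/8 = 1/2 = 0.50

0.50


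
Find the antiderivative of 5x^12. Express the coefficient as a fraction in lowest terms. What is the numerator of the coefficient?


Apply the power rule for integration:
integral of ax^n dx = a/(n+1) * x^(n+1) + C
integral of 5x^12 dx
= 5/13 * x^13 + C
The coefficient in lowest terms is 5/13, and its numerator is 5

5


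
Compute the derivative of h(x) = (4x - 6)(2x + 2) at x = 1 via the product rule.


Let u(x) = 4x - 6 and v(x) = 2x + 2
u'(x) = 4
v'(x) = 2
Product rule: h'(x) = u'(x)*v(x) + u(x)*v'(x)
= 4 * (2x + 2) + (4x - 6) * 2
At x = 1:
u(1) = 4 * 1 - 6 = -2
v(1) = 2 * 1 + 2 = 4
h'(1) = 4 * 4 + (-2) * 2
= 16 - 4
= 12

12


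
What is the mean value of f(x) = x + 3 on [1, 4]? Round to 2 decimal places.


Average value = 1/(b-a) * integral from a to b of f(x) dx
First compute the integral of x + 3:
F(x) = (1/2)x^2 + 3x
F(4) = 1/2 * 16 + 3 * 4 = 20
F(1) = 1/2 * 1 + 3 * 1 = 7/2
Integral = 20 - 7/2 = 33/2
Average = (33/2) / (4 - 1) = (33/2) / 3
= 11/2 = 5.50

5.50


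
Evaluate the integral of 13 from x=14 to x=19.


The integral of a constant k over [a, b] equals k * (b - a).
integral from 14 to 19 of 13 dx
= 13 * (19 - 14)
= 13 * 5
= 65

65


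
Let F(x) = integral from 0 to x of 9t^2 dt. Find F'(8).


By the Fundamental Theorem of Calculus (Part 1):
If F(x) = integral from 0 to x of f(t) dt, then F'(x) = f(x)
Here f(t) = 9t^2
So F'(x) = 9x^2
Evaluate at x = 8:
F'(8) = 9 * 8^2
= 9 * 64
= 576

576


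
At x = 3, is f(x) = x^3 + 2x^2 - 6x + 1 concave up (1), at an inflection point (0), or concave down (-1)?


Concavity is determined by the sign of f''(x).
f(x) = x^3 + 2x^2 - 6x + 1
f'(x) = 3x^2 + 4x - 6
f''(x) = 6x + 4
f''(3) = 6 * 3 + 4
= 18 + 4
= 22
Since f''(3) > 0, the function is concave up (1)

1


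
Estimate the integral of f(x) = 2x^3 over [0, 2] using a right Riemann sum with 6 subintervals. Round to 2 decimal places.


Right Riemann sum uses right endpoints of each subinterval.
Interval: [0, 2], n = 6
dx = (2 - 0) / 6 = 1/3
Right endpoints: [1/3, 2/3, 1, 4/3, 5/3, 2]
f values: [2/27, 16/27, 2, 128/27, 250/27, 16]
Sum = dx * (sum of f values)
= 1/3 * 98/3
= 98/9 ≈ 10.89

10.89


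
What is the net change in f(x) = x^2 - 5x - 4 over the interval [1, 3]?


Net change = f(b) - f(a)
f(x) = x^2 - 5x - 4
Compute f(3):
f(3) = 1 * 3^2 - 5 * 3 - 4
= 9 - 15 - 4
= -10
Compute f(1):
f(1) = 1 * 1^2 - 5 * 1 - 4
= 1 - 5 - 4
= -8
Net change = -10 - (-8) = -2

-2


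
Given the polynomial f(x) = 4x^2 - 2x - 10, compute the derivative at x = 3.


Differentiate term by term using power and sum rules:
f(x) = 4x^2 - 2x - 10
f'(x) = 8x - 2
Substitute x = 3:
f'(3) = 8 * 3 - 2
= 24 - 2
= 22

22


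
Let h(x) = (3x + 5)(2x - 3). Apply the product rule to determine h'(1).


Let u(x) = 3x + 5 and v(x) = 2x - 3
u'(x) = 3
v'(x) = 2
Product rule: h'(x) = u'(x)*v(x) + u(x)*v'(x)
= 3 * (2x - 3) + (3x + 5) * 2
At x = 1:
u(1) = 3 * 1 + 5 = 8
v(1) = 2 * 1 - 3 = -1
h'(1) = 3 * (-1) + 8 * 2
= -3 + 16
= 13

13


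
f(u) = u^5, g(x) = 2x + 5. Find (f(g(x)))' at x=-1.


Using the chain rule: (f(g(x)))' = f'(g(x)) * g'(x)
First, find g(-1):
g(-1) = 2 * (-1) + 5 = 3
Next, f'(u) = 5u^4
And g'(x) = 2
So f'(g(-1)) * g'(-1)
= 5 * 3^4 * 2
= 5 * 81 * 2
= 810

810


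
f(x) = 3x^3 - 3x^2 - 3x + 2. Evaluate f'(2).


Differentiate f(x) = 3x^3 - 3x^2 - 3x + 2 term by term:
f'(x) = 9x^2 - 6x - 3
Substitute x = 2:
f'(2) = 9 * 2^2 - 6 * 2 - 3
= 36 - 12 - 3
= 21

21


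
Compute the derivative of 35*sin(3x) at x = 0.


Apply the chain rule to differentiate 35*sin(3x):
d/dx [35*sin(3x)]
= 35 * cos(3x) * d/dx(3x)
= 35 * 3 * cos(3x)
= 105 * cos(3x)
Evaluate at x = 0:
= 105 * cos(0)
= 105 * 1
= 105

105


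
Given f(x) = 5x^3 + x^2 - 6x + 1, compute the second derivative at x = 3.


First derivative:
f'(x) = 15x^2 + 2x - 6
Second derivative:
f''(x) = 30x + 2
Substitute x = 3:
f''(3) = 30 * 3 + 2
= 90 + 2
= 92

92


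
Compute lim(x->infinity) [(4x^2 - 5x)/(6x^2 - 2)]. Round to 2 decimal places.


For limits at infinity with equal-degree polynomials,
we compare leading coefficients.
Numerator leading term: 4x^2
Denominator leading term: 6x^2
Divide both by x^2:
lim = (4 - 5/x) / (6 - 2/x^2)
As x -> infinity, the 1/x and 1/x^2 terms vanish:
= 4/6 = 2/3 ≈ 0.67

0.67


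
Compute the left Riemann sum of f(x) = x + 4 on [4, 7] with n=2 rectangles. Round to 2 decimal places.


Left Riemann sum uses left endpoints of each subinterval.
Interval: [4, 7], n = 2
dx = (7 - 4) / 2 = 3/2
Left endpoints: [4, 11/2]
f values: [8, 19/2]
Sum = dx * (sum of f values)
= 3/2 * 35/2
= 105/4 = 26.25

26.25


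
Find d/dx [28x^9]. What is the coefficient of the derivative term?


We apply the power rule: d/dx [ax^n] = a*n * x^(n-1)
d/dx [28x^9]
= 28 * 9 * x^(9-1)
= 252x^8
The coefficient is 252

252


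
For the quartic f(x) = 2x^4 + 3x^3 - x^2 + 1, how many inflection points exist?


Inflection points occur where f''(x) = 0 and concavity changes.
f(x) = 2x^4 + 3x^3 - x^2 + 1
f'(x) = 8x^3 + 9x^2 - 2x
f''(x) = 24x^2 + 18x - 2
This is a quadratic in x. Use the discriminant to count real roots.
Discriminant = (18)^2 - 4 * 24 * (-2)
= 324 - (-192)
= 516
Since discriminant > 0, f''(x) = 0 has 2 distinct real solutions.
A quadratic with two distinct real roots changes sign at each root, so concavity changes at both.
Number of inflection points: 2

2


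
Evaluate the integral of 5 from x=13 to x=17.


The integral of a constant k over [a, b] equals k * (b - a).
integral from 13 to 17 of 5 dx
= 5 * (17 - 13)
= 5 * 4
= 20

20


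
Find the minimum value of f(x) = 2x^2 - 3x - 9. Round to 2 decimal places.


For a quadratic f(x) = ax^2 + bx + c with a > 0, the minimum is at the vertex.
Vertex x-coordinate: x = -b/(2a)
x = -(-3) / (2 * 2)
x = 3/4
Substitute back to find the minimum value:
f(3/4) = 2 * (3/4)^2 - 3 * (3/4) - 9
= 9/8 - 9/4 - 9
= -81/8 ≈ -10.13

-10.13


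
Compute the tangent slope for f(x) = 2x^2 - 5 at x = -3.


The slope of the tangent line equals f'(x) at the point.
f(x) = 2x^2 - 5
f'(x) = 4x
At x = -3:
f'(-3) = 4 * (-3) + 0
= -12 + 0
= -12

-12


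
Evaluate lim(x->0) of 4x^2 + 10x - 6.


Since polynomials are continuous, we use direct substitution.
lim(x->0) of 4x^2 + 10x - 6
= 4 * 0^2 + 10 * 0 - 6
= 0 + 0 - 6
= -6

-6


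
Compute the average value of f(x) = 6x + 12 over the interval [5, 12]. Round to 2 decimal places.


Average value = 1/(b-a) * integral from a to b of f(x) dx
First compute the integral of 6x + 12:
F(x) = 3x^2 + 12x
F(12) = 3 * 144 + 12 * 12 = 576
F(5) = 3 * 25 + 12 * 5 = 135
Integral = 576 - 135 = 441
Average = 441 / (12 - 5) = 441 / 7
= 63 = 63.00

63.00


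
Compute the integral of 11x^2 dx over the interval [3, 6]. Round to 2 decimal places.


Find the antiderivative of 11x^2:
F(x) = 11/3 * x^3
Apply the Fundamental Theorem of Calculus:
F(6) - F(3)
= 11/3 * 6^3 - 11/3 * 3^3
= 11/3 * (216 - 27)
= 11/3 * 189
= 693 = 693.00

693.00


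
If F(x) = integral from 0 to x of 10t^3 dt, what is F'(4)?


By the Fundamental Theorem of Calculus (Part 1):
If F(x) = integral from 0 to x of f(t) dt, then F'(x) = f(x)
Here f(t) = 10t^3
So F'(x) = 10x^3
Evaluate at x = 4:
F'(4) = 10 * 4^3
= 10 * 64
= 640

640


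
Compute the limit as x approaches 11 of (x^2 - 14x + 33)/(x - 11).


Direct substitution gives 0/0, so we factor the numerator.
Factor: (x^2 - 14x + 33) = (x - 11)(x - 3)
Cancel the common factor (x - 11):
(x^2 - 14x + 33)/(x - 11) = (x - 3)
Now substitute x = 11:
= (11) - (3) = 8

8


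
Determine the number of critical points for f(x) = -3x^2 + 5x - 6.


Find where f'(x) = 0:
f'(x) = -6x + 5
Set f'(x) = 0:
-6x + 5 = 0
x = -5 / (-6) = 5/6
This is a linear equation in x, so there is exactly one solution.
Number of critical points: 1

1


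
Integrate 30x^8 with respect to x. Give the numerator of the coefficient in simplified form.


Apply the power rule for integration:
integral of ax^n dx = a/(n+1) * x^(n+1) + C
integral of 30x^8 dx
= 30/9 * x^9 + C
= 10/3 * x^9 + C
The coefficient in lowest terms is 10/3, and its numerator is 10

10


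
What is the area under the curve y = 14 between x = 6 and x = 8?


The area under a constant function y = 14 is a rectangle.
Width = 8 - 6 = 2
Height = 14
Area = width * height
= 2 * 14
= 28

28


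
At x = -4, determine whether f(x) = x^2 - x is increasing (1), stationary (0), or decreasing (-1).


Compute f'(x) to determine behavior:
f'(x) = 2x - 1
f'(-4) = 2 * (-4) - 1
= -8 - 1
= -9
Since f'(-4) < 0, the function is decreasing (-1)

-1


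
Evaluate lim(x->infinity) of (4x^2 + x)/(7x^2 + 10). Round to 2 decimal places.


For limits at infinity with equal-degree polynomials,
we compare leading coefficients.
Numerator leading term: 4x^2
Denominator leading term: 7x^2
Divide both by x^2:
lim = (4 + 1/x) / (7 + 10/x^2)
As x -> infinity, the 1/x and 1/x^2 terms vanish:
= 4/7 ≈ 0.57

0.57


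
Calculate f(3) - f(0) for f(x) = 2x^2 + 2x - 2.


Net change = f(b) - f(a)
f(x) = 2x^2 + 2x - 2
Compute f(3):
f(3) = 2 * 3^2 + 2 * 3 - 2
= 18 + 6 - 2
= 22
Compute f(0):
f(0) = 2 * 0^2 + 2 * 0 - 2
= 0 + 0 - 2
= -2
Net change = 22 - (-2) = 24

24


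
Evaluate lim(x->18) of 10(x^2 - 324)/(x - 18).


Direct substitution gives 0/0, so we factor the numerator.
Factor: 10(x^2 - 324) = 10 * (x - 18)(x + 18)
Cancel the common factor (x - 18):
10(x^2 - 324)/(x - 18) = 10 * (x + 18)
Now substitute x = 18:
= 10 * (18 + 18) = 360

360


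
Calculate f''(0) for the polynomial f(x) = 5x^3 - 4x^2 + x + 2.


First derivative:
f'(x) = 15x^2 - 8x + 1
Second derivative:
f''(x) = 30x - 8
Substitute x = 0:
f''(0) = 30 * 0 - 8
= 0 - 8
= -8

-8


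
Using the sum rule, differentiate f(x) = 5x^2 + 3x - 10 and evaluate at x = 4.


Differentiate term by term using power and sum rules:
f(x) = 5x^2 + 3x - 10
f'(x) = 10x + 3
Substitute x = 4:
f'(4) = 10 * 4 + 3
= 40 + 3
= 43

43


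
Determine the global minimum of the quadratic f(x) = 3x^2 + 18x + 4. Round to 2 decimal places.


For a quadratic f(x) = ax^2 + bx + c with a > 0, the minimum is at the vertex.
Vertex x-coordinate: x = -b/(2a)
x = -(18) / (2 * 3)
x = -18/6 = -3
Substitute back to find the minimum value:
f(-3) = 3 * (-3)^2 + 18 * (-3) + 4
= 27 - 54 + 4
= -23 = -23.00

-23.00


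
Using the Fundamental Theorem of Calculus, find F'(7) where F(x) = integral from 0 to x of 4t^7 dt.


By the Fundamental Theorem of Calculus (Part 1):
If F(x) = integral from 0 to x of f(t) dt, then F'(x) = f(x)
Here f(t) = 4t^7
So F'(x) = 4x^7
Evaluate at x = 7:
F'(7) = 4 * 7^7
= 4 * 823543
= 3294172

3294172


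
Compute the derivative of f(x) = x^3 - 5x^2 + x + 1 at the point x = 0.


Differentiate f(x) = x^3 - 5x^2 + x + 1 term by term:
f'(x) = 3x^2 - 10x + 1
Substitute x = 0:
f'(0) = 3 * 0^2 - 10 * 0 + 1
= 0 + 0 + 1
= 1

1


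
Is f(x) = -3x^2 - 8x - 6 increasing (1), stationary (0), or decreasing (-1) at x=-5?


Compute f'(x) to determine behavior:
f'(x) = -6x - 8
f'(-5) = -6 * (-5) - 8
= 30 - 8
= 22
Since f'(-5) > 0, the function is increasing (1)

1


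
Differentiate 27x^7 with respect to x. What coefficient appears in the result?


We apply the power rule: d/dx [ax^n] = a*n * x^(n-1)
d/dx [27x^7]
= 27 * 7 * x^(7-1)
= 189x^6
The coefficient is 189

189


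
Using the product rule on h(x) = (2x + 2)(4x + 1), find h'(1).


Let u(x) = 2x + 2 and v(x) = 4x + 1
u'(x) = 2
v'(x) = 4
Product rule: h'(x) = u'(x)*v(x) + u(x)*v'(x)
= 2 * (4x + 1) + (2x + 2) * 4
At x = 1:
u(1) = 2 * 1 + 2 = 4
v(1) = 4 * 1 + 1 = 5
h'(1) = 2 * 5 + 4 * 4
= 10 + 16
= 26

26


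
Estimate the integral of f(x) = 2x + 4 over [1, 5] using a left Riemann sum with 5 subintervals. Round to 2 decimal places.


Left Riemann sum uses left endpoints of each subinterval.
Interval: [1, 5], n = 5
dx = (5 - 1) / 5 = 4/5
Left endpoints: [1, 9/5, 13/5, 17/5, 21/5]
f values: [6, 38/5, 46/5, 54/5, 62/5]
Sum = dx * (sum of f values)
= 4/5 * 46
= 184/5 = 36.80

36.80


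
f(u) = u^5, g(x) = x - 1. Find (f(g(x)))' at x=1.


Using the chain rule: (f(g(x)))' = f'(g(x)) * g'(x)
First, find g(1):
g(1) = 1 * 1 - 1 = 0
Next, f'(u) = 5u^4
And g'(x) = 1
So f'(g(1)) * g'(1)
= 5 * 0^4 * 1
= 5 * 0 * 1
= 0

0


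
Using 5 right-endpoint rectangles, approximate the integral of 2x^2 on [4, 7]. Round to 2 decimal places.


Right Riemann sum uses right endpoints of each subinterval.
Interval: [4, 7], n = 5
dx = (7 - 4) / 5 = 3/5
Right endpoints: [23/5, 26/5, 29/5, 32/5, 7]
f values: [1058/25, 1352/25, 1682/25, 2048/25, 98]
Sum = dx * (sum of f values)
= 3/5 * 1718/5
= 5154/25 = 206.16

206.16


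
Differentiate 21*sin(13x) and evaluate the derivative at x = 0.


Apply the chain rule to differentiate 21*sin(13x):
d/dx [21*sin(13x)]
= 21 * cos(13x) * d/dx(13x)
= 21 * 13 * cos(13x)
= 273 * cos(13x)
Evaluate at x = 0:
= 273 * cos(0)
= 273 * 1
= 273

273


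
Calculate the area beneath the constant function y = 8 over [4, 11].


The area under a constant function y = 8 is a rectangle.
Width = 11 - 4 = 7
Height = 8
Area = width * height
= 7 * 8
= 56

56


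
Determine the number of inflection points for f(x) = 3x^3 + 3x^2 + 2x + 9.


Inflection points occur where f''(x) = 0 and concavity changes.
f(x) = 3x^3 + 3x^2 + 2x + 9
f'(x) = 9x^2 + 6x + 2
f''(x) = 18x + 6
Set f''(x) = 0:
18x + 6 = 0
x = -6 / 18 = -1/3
Since f''(x) is linear (degree 1), it changes sign at this point.
Therefore there is exactly 1 inflection point.

1


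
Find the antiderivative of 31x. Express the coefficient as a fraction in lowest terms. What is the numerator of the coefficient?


Apply the power rule for integration:
integral of ax^n dx = a/(n+1) * x^(n+1) + C
integral of 31x dx
= 31/2 * x^2 + C
The coefficient in lowest terms is 31/2, and its numerator is 31

31


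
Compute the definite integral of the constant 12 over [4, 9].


The integral of a constant k over [a, b] equals k * (b - a).
integral from 4 to 9 of 12 dx
= 12 * (9 - 4)
= 12 * 5
= 60

60


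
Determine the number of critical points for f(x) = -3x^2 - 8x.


Find where f'(x) = 0:
f'(x) = -6x - 8
Set f'(x) = 0:
-6x - 8 = 0
x = 8 / (-6) = -4/3
This is a linear equation in x, so there is exactly one solution.
Number of critical points: 1

1


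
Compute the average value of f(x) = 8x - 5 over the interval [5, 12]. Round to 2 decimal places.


Average value = 1/(b-a) * integral from a to b of f(x) dx
First compute the integral of 8x - 5:
F(x) = 4x^2 - 5x
F(12) = 4 * 144 - 5 * 12 = 516
F(5) = 4 * 25 - 5 * 5 = 75
Integral = 516 - 75 = 441
Average = 441 / (12 - 5) = 441 / 7
= 63 = 63.00

63.00


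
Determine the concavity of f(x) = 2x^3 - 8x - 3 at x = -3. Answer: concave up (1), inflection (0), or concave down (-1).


Concavity is determined by the sign of f''(x).
f(x) = 2x^3 - 8x - 3
f'(x) = 6x^2 - 8
f''(x) = 12x
f''(-3) = 12 * (-3) + 0
= -36 + 0
= -36
Since f''(-3) < 0, the function is concave down (-1)

-1


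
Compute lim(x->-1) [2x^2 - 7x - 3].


Since polynomials are continuous, we use direct substitution.
lim(x->-1) of 2x^2 - 7x - 3
= 2 * (-1)^2 - 7 * (-1) - 3
= 2 + 7 - 3
= 6

6


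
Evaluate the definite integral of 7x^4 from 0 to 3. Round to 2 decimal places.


Find the antiderivative of 7x^4:
F(x) = 7/5 * x^5
Apply the Fundamental Theorem of Calculus:
F(3) - F(0)
= 7/5 * 3^5 - 7/5 * 0^5
= 7/5 * (243 - 0)
= 7/5 * 243
= 1701/5 = 340.20

340.20


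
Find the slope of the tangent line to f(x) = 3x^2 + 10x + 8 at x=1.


The slope of the tangent line equals f'(x) at the point.
f(x) = 3x^2 + 10x + 8
f'(x) = 6x + 10
At x = 1:
f'(1) = 6 * 1 + 10
= 6 + 10
= 16

16
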